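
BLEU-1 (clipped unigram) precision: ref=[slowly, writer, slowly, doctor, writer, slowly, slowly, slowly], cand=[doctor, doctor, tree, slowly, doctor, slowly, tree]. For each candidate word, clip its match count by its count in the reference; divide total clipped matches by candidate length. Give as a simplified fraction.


Reference word counts: {'doctor': 1, 'slowly': 5, 'writer': 2}
Checking each candidate word (with clipping):
  'doctor' -> in reference (ref count 1, used 1/1) -> match (matches: 1)
  'doctor' -> ref count 1 already used up (1/1) -> clipped, no match (matches: 1)
  'tree' -> not in reference -> no match (matches: 1)
  'slowly' -> in reference (ref count 5, used 1/5) -> match (matches: 2)
  'doctor' -> ref count 1 already used up (1/1) -> clipped, no match (matches: 2)
  'slowly' -> in reference (ref count 5, used 2/5) -> match (matches: 3)
  'tree' -> not in reference -> no match (matches: 3)
Clipped matches: 3, Candidate length: 7
Precision = 3/7

3/7


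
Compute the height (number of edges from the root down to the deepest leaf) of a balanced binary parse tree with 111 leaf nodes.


In a balanced binary tree with n leaves the deepest leaf is ceil(log2(n)) edges below the root.
log2(111) = 6.7944
ceil(6.7944) = 7
height (edges) = 7

7


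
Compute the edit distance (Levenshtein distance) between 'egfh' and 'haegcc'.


Building DP table for s1='egfh' (len 4) and s2='haegcc' (len 6):
       h  a  e  g  c  c
    0  1  2  3  4  5  6
  e 1  1  2  2  3  4  5
  g 2  2  2  3  2  3  4
  f 3  3  3  3  3  3  4
  h 4  3  4  4  4  4  4
Edit distance = dp[4][6] = 4

4


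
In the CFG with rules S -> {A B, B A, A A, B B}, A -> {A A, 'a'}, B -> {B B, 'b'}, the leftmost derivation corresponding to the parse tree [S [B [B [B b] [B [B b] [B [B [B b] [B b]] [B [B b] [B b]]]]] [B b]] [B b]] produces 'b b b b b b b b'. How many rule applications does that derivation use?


Every bracketed nonterminal node [X ...] in the tree is produced by exactly one rule application.
Reading the tree off as a leftmost derivation:
  Step 1: S  =>  B B   (applied S -> B B)
  Step 2: B B  =>  B B B   (applied B -> B B)
  Step 3: B B B  =>  B B B B   (applied B -> B B)
  Step 4: B B B B  =>  b B B B   (applied B -> b)
  Step 5: b B B B  =>  b B B B B   (applied B -> B B)
  Step 6: b B B B B  =>  b b B B B   (applied B -> b)
  Step 7: b b B B B  =>  b b B B B B   (applied B -> B B)
  Step 8: b b B B B B  =>  b b B B B B B   (applied B -> B B)
  Step 9: b b B B B B B  =>  b b b B B B B   (applied B -> b)
  Step 10: b b b B B B B  =>  b b b b B B B   (applied B -> b)
  Step 11: b b b b B B B  =>  b b b b B B B B   (applied B -> B B)
  Step 12: b b b b B B B B  =>  b b b b b B B B   (applied B -> b)
  Step 13: b b b b b B B B  =>  b b b b b b B B   (applied B -> b)
  Step 14: b b b b b b B B  =>  b b b b b b b B   (applied B -> b)
  Step 15: b b b b b b b B  =>  b b b b b b b b   (applied B -> b)
Final yield: b b b b b b b b
Total rewrite steps: 15

15


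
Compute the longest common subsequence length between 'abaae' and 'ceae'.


DP table for LCS of 'abaae' and 'ceae':
       c  e  a  e
    0  0  0  0  0
  a 0  0  0  1  1
  b 0  0  0  1  1
  a 0  0  0  1  1
  a 0  0  0  1  1
  e 0  0  1  1  2
LCS: 'ae'
LCS length = 2

2


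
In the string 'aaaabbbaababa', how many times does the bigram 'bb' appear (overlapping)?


Scanning 'aaaabbbaababa' for bigram 'bb':
  Position 0: 'aa' -> no
  Position 1: 'aa' -> no
  Position 2: 'aa' -> no
  Position 3: 'ab' -> no
  Position 4: 'bb' -> MATCH
  Position 5: 'bb' -> MATCH
  Position 6: 'ba' -> no
  Position 7: 'aa' -> no
  Position 8: 'ab' -> no
  Position 9: 'ba' -> no
  Position 10: 'ab' -> no
  Position 11: 'ba' -> no
Total matches: 2

2


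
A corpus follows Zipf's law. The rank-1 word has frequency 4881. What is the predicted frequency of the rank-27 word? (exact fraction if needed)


Zipf's law: freq(rank) = f1 / rank
f1 = 4881, rank = 27
freq = 4881 / 27
GCD(4881, 27) = 3
Simplified: 1627/9

1627/9


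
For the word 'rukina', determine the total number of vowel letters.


Scanning each character of 'rukina':
  Position 1: 'r' -> consonant (running count: 0)
  Position 2: 'u' -> vowel (running count: 1)
  Position 3: 'k' -> consonant (running count: 1)
  Position 4: 'i' -> vowel (running count: 2)
  Position 5: 'n' -> consonant (running count: 2)
  Position 6: 'a' -> vowel (running count: 3)
Total vowels: 3

3


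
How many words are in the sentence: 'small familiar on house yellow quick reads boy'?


Counting words by splitting on spaces:
  Word 1: 'small'
  Word 2: 'familiar'
  Word 3: 'on'
  Word 4: 'house'
  Word 5: 'yellow'
  Word 6: 'quick'
  Word 7: 'reads'
  Word 8: 'boy'
Total words: 8

8


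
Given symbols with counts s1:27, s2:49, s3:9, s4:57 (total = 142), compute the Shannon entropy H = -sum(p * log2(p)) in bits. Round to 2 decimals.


Computing entropy H = -sum(p_i * log2(p_i)):
  s1: p = 27/142 = 0.1901, -p*log2(p) = 0.4554
  s2: p = 49/142 = 0.3451, -p*log2(p) = 0.5297
  s3: p = 9/142 = 0.0634, -p*log2(p) = 0.2522
  s4: p = 57/142 = 0.4014, -p*log2(p) = 0.5286
H = sum of terms = 1.7659
Rounded to 2 decimals: 1.77

1.77


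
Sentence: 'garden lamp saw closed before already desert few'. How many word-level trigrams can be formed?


Word trigrams from [8] words:
  Trigram 1: (garden lamp saw)
  Trigram 2: (lamp saw closed)
  Trigram 3: (saw closed before)
  Trigram 4: (closed before already)
  Trigram 5: (before already desert)
  Trigram 6: (already desert few)
Total word trigrams: 8 - 2 = 6

6


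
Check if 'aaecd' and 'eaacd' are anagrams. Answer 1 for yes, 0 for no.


Sort characters of 'aaecd': 'aacde'
Sort characters of 'eaacd': 'aacde'
Sorted forms match -> they ARE anagrams
Result: 1

1


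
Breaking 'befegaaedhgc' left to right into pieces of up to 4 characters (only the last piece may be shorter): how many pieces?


'befegaaedhgc' has 12 characters.
Chunking with max size 4:
  Chunk 1: 'befe' (positions 0-3)
  Chunk 2: 'gaae' (positions 4-7)
  Chunk 3: 'dhgc' (positions 8-11)
Total chunks: ceil(12 / 4) = 3

3


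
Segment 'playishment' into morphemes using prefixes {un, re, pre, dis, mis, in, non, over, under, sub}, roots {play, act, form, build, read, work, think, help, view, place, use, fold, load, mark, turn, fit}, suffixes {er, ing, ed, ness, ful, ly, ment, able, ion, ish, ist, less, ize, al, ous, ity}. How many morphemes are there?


Segmenting 'playishment' against the inventory:
  'play' -> root (morpheme 1)
  'ish' -> suffix (morpheme 2)
  'ment' -> suffix (morpheme 3)
Total morphemes: 3

3


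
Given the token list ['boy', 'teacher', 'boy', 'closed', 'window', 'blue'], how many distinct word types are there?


Listing all tokens and tracking unique types:
  Token 1: 'boy' -> NEW (unique so far: 1)
  Token 2: 'teacher' -> NEW (unique so far: 2)
  Token 3: 'boy' -> duplicate (unique so far: 2)
  Token 4: 'closed' -> NEW (unique so far: 3)
  Token 5: 'window' -> NEW (unique so far: 4)
  Token 6: 'blue' -> NEW (unique so far: 5)
Unique types: ('blue', 'boy', 'closed', 'teacher', 'window')
Vocabulary size: 5

5


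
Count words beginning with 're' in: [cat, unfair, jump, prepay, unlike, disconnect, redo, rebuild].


Checking each word for prefix 're':
  'cat' -> no (count: 0)
  'unfair' -> no (count: 0)
  'jump' -> no (count: 0)
  'prepay' -> no (count: 0)
  'unlike' -> no (count: 0)
  'disconnect' -> no (count: 0)
  'redo' -> YES, starts with 're' (count: 1)
  'rebuild' -> YES, starts with 're' (count: 2)
Total with prefix 're': 2

2


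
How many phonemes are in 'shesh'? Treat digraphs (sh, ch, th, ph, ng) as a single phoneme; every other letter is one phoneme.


Parsing 'shesh' greedily, digraphs first:
  'sh' -> digraph (1 consonant phoneme) (phonemes so far: 1)
  'e' -> vowel phoneme (phonemes so far: 2)
  'sh' -> digraph (1 consonant phoneme) (phonemes so far: 3)
Total phonemes: 3

3


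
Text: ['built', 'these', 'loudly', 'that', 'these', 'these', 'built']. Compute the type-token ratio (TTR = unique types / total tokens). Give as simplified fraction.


Tokens: 7
Unique types: ('built', 'loudly', 'that', 'these') = 4
TTR = 4/7
Already in lowest terms.

4/7


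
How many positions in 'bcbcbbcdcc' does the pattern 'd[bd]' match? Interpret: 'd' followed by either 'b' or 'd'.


Pattern: d[bd] means 'd' followed by either 'b' or 'd'.
Scanning 'bcbcbbcdcc' position-by-position:
  Pos 0: window 'bc' -> no
  Pos 1: window 'cb' -> no
  Pos 2: window 'bc' -> no
  Pos 3: window 'cb' -> no
  Pos 4: window 'bb' -> no
  Pos 5: window 'bc' -> no
  Pos 6: window 'cd' -> no
  Pos 7: window 'dc' -> no
  Pos 8: window 'cc' -> no
  Pos 9: window 'c' -> no
Total matches: 0

0


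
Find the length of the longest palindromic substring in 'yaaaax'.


Scanning 'yaaaax' for palindromic substrings.
Substring at positions 1-4: 'aaaa'.
Check: reverse('aaaa') = 'aaaa' -> palindrome confirmed.
Neighbouring characters ('y' / 'x') break symmetry, so it cannot extend further.
No longer palindromic substring exists; longest length = 4

4


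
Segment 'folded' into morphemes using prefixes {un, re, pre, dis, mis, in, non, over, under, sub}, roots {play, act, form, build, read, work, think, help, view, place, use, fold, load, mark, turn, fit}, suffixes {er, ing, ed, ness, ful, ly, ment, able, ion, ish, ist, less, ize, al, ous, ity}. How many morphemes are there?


Segmenting 'folded' against the inventory:
  'fold' -> root (morpheme 1)
  'ed' -> suffix (morpheme 2)
Total morphemes: 2

2


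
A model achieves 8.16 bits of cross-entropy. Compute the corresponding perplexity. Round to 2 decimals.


Perplexity formula: PP = 2^H
H = 8.16
PP = 2^8.16
Decompose: 2^8.16 = 2^8 * 2^0.16
2^8 = 256, 2^0.16 ~ 1.1172871
PP ~ 256 * 1.1172871 = 286.0254976
Rounded to 2 decimals: 286.03

286.03


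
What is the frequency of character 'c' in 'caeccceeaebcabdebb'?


Scanning 'caeccceeaebcabdebb' for 'c':
  Position 0: 'c' -> MATCH (count: 1)
  Position 3: 'c' -> MATCH (count: 2)
  Position 4: 'c' -> MATCH (count: 3)
  Position 5: 'c' -> MATCH (count: 4)
  Position 11: 'c' -> MATCH (count: 5)
Total occurrences of 'c': 5

5


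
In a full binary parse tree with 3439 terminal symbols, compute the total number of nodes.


Leaf nodes (terminals): 3439
Internal nodes = n - 1 = 3439 - 1 = 3438
Total = leaves + internal = 3439 + 3438 = 6877

6877


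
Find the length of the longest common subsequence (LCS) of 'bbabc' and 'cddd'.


DP table for LCS of 'bbabc' and 'cddd':
       c  d  d  d
    0  0  0  0  0
  b 0  0  0  0  0
  b 0  0  0  0  0
  a 0  0  0  0  0
  b 0  0  0  0  0
  c 0  1  1  1  1
LCS: 'c'
LCS length = 1

1


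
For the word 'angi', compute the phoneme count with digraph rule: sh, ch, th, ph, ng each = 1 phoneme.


Parsing 'angi' greedily, digraphs first:
  'a' -> vowel phoneme (phonemes so far: 1)
  'ng' -> digraph (1 consonant phoneme) (phonemes so far: 2)
  'i' -> vowel phoneme (phonemes so far: 3)
Total phonemes: 3

3


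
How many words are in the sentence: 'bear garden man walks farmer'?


Counting words by splitting on spaces:
  Word 1: 'bear'
  Word 2: 'garden'
  Word 3: 'man'
  Word 4: 'walks'
  Word 5: 'farmer'
Total words: 5

5


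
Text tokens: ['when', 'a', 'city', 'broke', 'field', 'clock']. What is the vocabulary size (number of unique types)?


Listing all tokens and tracking unique types:
  Token 1: 'when' -> NEW (unique so far: 1)
  Token 2: 'a' -> NEW (unique so far: 2)
  Token 3: 'city' -> NEW (unique so far: 3)
  Token 4: 'broke' -> NEW (unique so far: 4)
  Token 5: 'field' -> NEW (unique so far: 5)
  Token 6: 'clock' -> NEW (unique so far: 6)
Unique types: ('a', 'broke', 'city', 'clock', 'field', 'when')
Vocabulary size: 6

6


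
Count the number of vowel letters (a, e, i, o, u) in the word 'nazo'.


Scanning each character of 'nazo':
  Position 1: 'n' -> consonant (running count: 0)
  Position 2: 'a' -> vowel (running count: 1)
  Position 3: 'z' -> consonant (running count: 1)
  Position 4: 'o' -> vowel (running count: 2)
Total vowels: 2

2


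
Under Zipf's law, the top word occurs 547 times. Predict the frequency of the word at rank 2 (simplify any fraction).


Zipf's law: freq(rank) = f1 / rank
f1 = 547, rank = 2
freq = 547 / 2
GCD(547, 2) = 1
Simplified: 547/2

547/2


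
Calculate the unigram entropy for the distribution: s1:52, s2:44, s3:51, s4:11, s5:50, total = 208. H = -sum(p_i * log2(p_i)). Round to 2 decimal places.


Computing entropy H = -sum(p_i * log2(p_i)):
  s1: p = 52/208 = 0.2500, -p*log2(p) = 0.5000
  s2: p = 44/208 = 0.2115, -p*log2(p) = 0.4741
  s3: p = 51/208 = 0.2452, -p*log2(p) = 0.4973
  s4: p = 11/208 = 0.0529, -p*log2(p) = 0.2243
  s5: p = 50/208 = 0.2404, -p*log2(p) = 0.4944
H = sum of terms = 2.1901
Rounded to 2 decimals: 2.19

2.19


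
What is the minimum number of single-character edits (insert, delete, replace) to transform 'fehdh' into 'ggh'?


Building DP table for s1='fehdh' (len 5) and s2='ggh' (len 3):
       g  g  h
    0  1  2  3
  f 1  1  2  3
  e 2  2  2  3
  h 3  3  3  2
  d 4  4  4  3
  h 5  5  5  4
Edit distance = dp[5][3] = 4

4


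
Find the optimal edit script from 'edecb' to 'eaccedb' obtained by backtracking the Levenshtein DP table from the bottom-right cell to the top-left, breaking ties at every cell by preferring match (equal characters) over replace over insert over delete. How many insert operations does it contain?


Edit distance = 4. Backtracking from cell (5, 7) with preference match > replace > insert > delete,
then listing the resulting alignment 'edecb' -> 'eaccedb' left to right:
  Step 1: keep 'e'
  Step 2: insert 'a' [insertion #1]
  Step 3: insert 'c' [insertion #2]
  Step 4: replace d->c
  Step 5: keep 'e'
  Step 6: replace c->d
  Step 7: keep 'b'
Total insertions: 2

2


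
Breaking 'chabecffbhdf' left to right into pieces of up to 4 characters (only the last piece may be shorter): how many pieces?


'chabecffbhdf' has 12 characters.
Chunking with max size 4:
  Chunk 1: 'chab' (positions 0-3)
  Chunk 2: 'ecff' (positions 4-7)
  Chunk 3: 'bhdf' (positions 8-11)
Total chunks: ceil(12 / 4) = 3

3


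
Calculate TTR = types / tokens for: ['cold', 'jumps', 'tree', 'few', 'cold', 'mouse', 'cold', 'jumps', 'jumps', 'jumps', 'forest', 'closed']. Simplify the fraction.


Tokens: 12
Unique types: ('closed', 'cold', 'few', 'forest', 'jumps', 'mouse', 'tree') = 7
TTR = 7/12
Already in lowest terms.

7/12


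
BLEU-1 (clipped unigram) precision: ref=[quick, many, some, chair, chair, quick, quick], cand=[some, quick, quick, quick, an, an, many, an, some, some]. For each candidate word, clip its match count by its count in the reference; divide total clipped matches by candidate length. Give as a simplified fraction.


Reference word counts: {'chair': 2, 'many': 1, 'quick': 3, 'some': 1}
Checking each candidate word (with clipping):
  'some' -> in reference (ref count 1, used 1/1) -> match (matches: 1)
  'quick' -> in reference (ref count 3, used 1/3) -> match (matches: 2)
  'quick' -> in reference (ref count 3, used 2/3) -> match (matches: 3)
  'quick' -> in reference (ref count 3, used 3/3) -> match (matches: 4)
  'an' -> not in reference -> no match (matches: 4)
  'an' -> not in reference -> no match (matches: 4)
  'many' -> in reference (ref count 1, used 1/1) -> match (matches: 5)
  'an' -> not in reference -> no match (matches: 5)
  'some' -> ref count 1 already used up (1/1) -> clipped, no match (matches: 5)
  'some' -> ref count 1 already used up (1/1) -> clipped, no match (matches: 5)
Clipped matches: 5, Candidate length: 10
Precision = 5/10 = 1/2

1/2


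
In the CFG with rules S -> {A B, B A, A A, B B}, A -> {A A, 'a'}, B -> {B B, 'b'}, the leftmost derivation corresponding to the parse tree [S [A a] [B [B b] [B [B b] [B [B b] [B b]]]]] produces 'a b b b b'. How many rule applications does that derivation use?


Every bracketed nonterminal node [X ...] in the tree is produced by exactly one rule application.
Reading the tree off as a leftmost derivation:
  Step 1: S  =>  A B   (applied S -> A B)
  Step 2: A B  =>  a B   (applied A -> a)
  Step 3: a B  =>  a B B   (applied B -> B B)
  Step 4: a B B  =>  a b B   (applied B -> b)
  Step 5: a b B  =>  a b B B   (applied B -> B B)
  Step 6: a b B B  =>  a b b B   (applied B -> b)
  Step 7: a b b B  =>  a b b B B   (applied B -> B B)
  Step 8: a b b B B  =>  a b b b B   (applied B -> b)
  Step 9: a b b b B  =>  a b b b b   (applied B -> b)
Final yield: a b b b b
Total rewrite steps: 9

9


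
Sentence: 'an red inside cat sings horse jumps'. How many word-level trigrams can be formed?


Word trigrams from [7] words:
  Trigram 1: (an red inside)
  Trigram 2: (red inside cat)
  Trigram 3: (inside cat sings)
  Trigram 4: (cat sings horse)
  Trigram 5: (sings horse jumps)
Total word trigrams: 7 - 2 = 5

5


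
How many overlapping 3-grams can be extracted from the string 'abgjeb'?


String 'abgjeb' has length L = 6.
Number of overlapping n-grams = L - n + 1
Substituting: 6 - 3 + 1 = 4

4


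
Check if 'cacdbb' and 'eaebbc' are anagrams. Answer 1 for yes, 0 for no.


Sort characters of 'cacdbb': 'abbccd'
Sort characters of 'eaebbc': 'abbcee'
Sorted forms differ -> they are NOT anagrams
Result: 0

0


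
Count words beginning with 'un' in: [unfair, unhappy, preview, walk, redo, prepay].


Checking each word for prefix 'un':
  'unfair' -> YES, starts with 'un' (count: 1)
  'unhappy' -> YES, starts with 'un' (count: 2)
  'preview' -> no (count: 2)
  'walk' -> no (count: 2)
  'redo' -> no (count: 2)
  'prepay' -> no (count: 2)
Total with prefix 'un': 2

2


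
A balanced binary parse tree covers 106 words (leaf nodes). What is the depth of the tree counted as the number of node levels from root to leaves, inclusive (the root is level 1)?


In a balanced binary tree with n leaves the deepest leaf is ceil(log2(n)) edges below the root,
so counting node levels inclusive of root and leaves gives ceil(log2(n)) + 1 levels.
log2(106) = 6.7279
ceil(6.7279) = 7
levels = 7 + 1 = 8

8


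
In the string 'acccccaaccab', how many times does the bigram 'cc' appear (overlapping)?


Scanning 'acccccaaccab' for bigram 'cc':
  Position 0: 'ac' -> no
  Position 1: 'cc' -> MATCH
  Position 2: 'cc' -> MATCH
  Position 3: 'cc' -> MATCH
  Position 4: 'cc' -> MATCH
  Position 5: 'ca' -> no
  Position 6: 'aa' -> no
  Position 7: 'ac' -> no
  Position 8: 'cc' -> MATCH
  Position 9: 'ca' -> no
  Position 10: 'ab' -> no
Total matches: 5

5


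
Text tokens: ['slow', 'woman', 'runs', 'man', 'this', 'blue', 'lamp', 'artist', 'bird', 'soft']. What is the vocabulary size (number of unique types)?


Listing all tokens and tracking unique types:
  Token 1: 'slow' -> NEW (unique so far: 1)
  Token 2: 'woman' -> NEW (unique so far: 2)
  Token 3: 'runs' -> NEW (unique so far: 3)
  Token 4: 'man' -> NEW (unique so far: 4)
  Token 5: 'this' -> NEW (unique so far: 5)
  Token 6: 'blue' -> NEW (unique so far: 6)
  Token 7: 'lamp' -> NEW (unique so far: 7)
  Token 8: 'artist' -> NEW (unique so far: 8)
  Token 9: 'bird' -> NEW (unique so far: 9)
  Token 10: 'soft' -> NEW (unique so far: 10)
Unique types: ('artist', 'bird', 'blue', 'lamp', 'man', 'runs', 'slow', 'soft', 'this', 'woman')
Vocabulary size: 10

10


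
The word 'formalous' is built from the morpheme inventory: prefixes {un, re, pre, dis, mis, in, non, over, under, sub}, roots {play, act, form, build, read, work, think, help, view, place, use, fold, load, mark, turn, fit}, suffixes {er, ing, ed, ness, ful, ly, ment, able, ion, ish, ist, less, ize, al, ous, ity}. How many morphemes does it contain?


Segmenting 'formalous' against the inventory:
  'form' -> root (morpheme 1)
  'al' -> suffix (morpheme 2)
  'ous' -> suffix (morpheme 3)
Total morphemes: 3

3


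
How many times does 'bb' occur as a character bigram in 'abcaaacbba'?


Scanning 'abcaaacbba' for bigram 'bb':
  Position 0: 'ab' -> no
  Position 1: 'bc' -> no
  Position 2: 'ca' -> no
  Position 3: 'aa' -> no
  Position 4: 'aa' -> no
  Position 5: 'ac' -> no
  Position 6: 'cb' -> no
  Position 7: 'bb' -> MATCH
  Position 8: 'ba' -> no
Total matches: 1

1


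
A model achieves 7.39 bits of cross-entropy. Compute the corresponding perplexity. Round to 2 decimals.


Perplexity formula: PP = 2^H
H = 7.39
PP = 2^7.39
Decompose: 2^7.39 = 2^7 * 2^0.39
2^7 = 128, 2^0.39 ~ 1.3103934
PP ~ 128 * 1.3103934 = 167.7303552
Rounded to 2 decimals: 167.73

167.73


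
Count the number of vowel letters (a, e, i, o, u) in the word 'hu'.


Scanning each character of 'hu':
  Position 1: 'h' -> consonant (running count: 0)
  Position 2: 'u' -> vowel (running count: 1)
Total vowels: 1

1


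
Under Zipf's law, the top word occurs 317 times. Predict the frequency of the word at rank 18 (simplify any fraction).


Zipf's law: freq(rank) = f1 / rank
f1 = 317, rank = 18
freq = 317 / 18
GCD(317, 18) = 1
Simplified: 317/18

317/18


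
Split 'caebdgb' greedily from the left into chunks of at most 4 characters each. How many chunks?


'caebdgb' has 7 characters.
Chunking with max size 4:
  Chunk 1: 'caeb' (positions 0-3)
  Chunk 2: 'dgb' (positions 4-6)
Total chunks: ceil(7 / 4) = 2

2


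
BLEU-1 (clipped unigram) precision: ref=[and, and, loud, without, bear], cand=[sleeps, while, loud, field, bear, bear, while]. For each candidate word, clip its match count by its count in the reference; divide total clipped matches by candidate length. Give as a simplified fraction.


Reference word counts: {'and': 2, 'bear': 1, 'loud': 1, 'without': 1}
Checking each candidate word (with clipping):
  'sleeps' -> not in reference -> no match (matches: 0)
  'while' -> not in reference -> no match (matches: 0)
  'loud' -> in reference (ref count 1, used 1/1) -> match (matches: 1)
  'field' -> not in reference -> no match (matches: 1)
  'bear' -> in reference (ref count 1, used 1/1) -> match (matches: 2)
  'bear' -> ref count 1 already used up (1/1) -> clipped, no match (matches: 2)
  'while' -> not in reference -> no match (matches: 2)
Clipped matches: 2, Candidate length: 7
Precision = 2/7

2/7


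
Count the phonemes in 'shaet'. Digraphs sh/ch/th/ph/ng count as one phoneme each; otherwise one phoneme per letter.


Parsing 'shaet' greedily, digraphs first:
  'sh' -> digraph (1 consonant phoneme) (phonemes so far: 1)
  'a' -> vowel phoneme (phonemes so far: 2)
  'e' -> vowel phoneme (phonemes so far: 3)
  't' -> consonant phoneme (phonemes so far: 4)
Total phonemes: 4

4


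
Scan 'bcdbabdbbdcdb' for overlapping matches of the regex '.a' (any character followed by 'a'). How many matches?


Pattern: .a means any character followed by 'a'.
Scanning 'bcdbabdbbdcdb' position-by-position:
  Pos 0: window 'bc' -> no
  Pos 1: window 'cd' -> no
  Pos 2: window 'db' -> no
  Pos 3: window 'ba' -> MATCH
  Pos 4: window 'ab' -> no
  Pos 5: window 'bd' -> no
  Pos 6: window 'db' -> no
  Pos 7: window 'bb' -> no
  Pos 8: window 'bd' -> no
  Pos 9: window 'dc' -> no
  Pos 10: window 'cd' -> no
  Pos 11: window 'db' -> no
  Pos 12: window 'b' -> no
Total matches: 1

1


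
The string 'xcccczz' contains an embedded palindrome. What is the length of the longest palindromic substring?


Scanning 'xcccczz' for palindromic substrings.
Substring at positions 1-4: 'cccc'.
Check: reverse('cccc') = 'cccc' -> palindrome confirmed.
Neighbouring characters ('x' / 'z') break symmetry, so it cannot extend further.
No longer palindromic substring exists; longest length = 4

4


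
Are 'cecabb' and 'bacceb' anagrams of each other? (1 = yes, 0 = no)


Sort characters of 'cecabb': 'abbcce'
Sort characters of 'bacceb': 'abbcce'
Sorted forms match -> they ARE anagrams
Result: 1

1


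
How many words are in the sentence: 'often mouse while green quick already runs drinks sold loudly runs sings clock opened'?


Counting words by splitting on spaces:
  Word 1: 'often'
  Word 2: 'mouse'
  Word 3: 'while'
  Word 4: 'green'
  Word 5: 'quick'
  Word 6: 'already'
  Word 7: 'runs'
  Word 8: 'drinks'
  Word 9: 'sold'
  Word 10: 'loudly'
  Word 11: 'runs'
  Word 12: 'sings'
  Word 13: 'clock'
  Word 14: 'opened'
Total words: 14

14


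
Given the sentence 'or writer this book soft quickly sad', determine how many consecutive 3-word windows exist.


Word trigrams from [7] words:
  Trigram 1: (or writer this)
  Trigram 2: (writer this book)
  Trigram 3: (this book soft)
  Trigram 4: (book soft quickly)
  Trigram 5: (soft quickly sad)
Total word trigrams: 7 - 2 = 5

5


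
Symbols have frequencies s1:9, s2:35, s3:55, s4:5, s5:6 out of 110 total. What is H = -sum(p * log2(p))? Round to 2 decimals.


Computing entropy H = -sum(p_i * log2(p_i)):
  s1: p = 9/110 = 0.0818, -p*log2(p) = 0.2955
  s2: p = 35/110 = 0.3182, -p*log2(p) = 0.5257
  s3: p = 55/110 = 0.5000, -p*log2(p) = 0.5000
  s4: p = 5/110 = 0.0455, -p*log2(p) = 0.2027
  s5: p = 6/110 = 0.0545, -p*log2(p) = 0.2289
H = sum of terms = 1.7528
Rounded to 2 decimals: 1.75

1.75


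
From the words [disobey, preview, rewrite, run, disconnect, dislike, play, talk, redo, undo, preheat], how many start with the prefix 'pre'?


Checking each word for prefix 'pre':
  'disobey' -> no (count: 0)
  'preview' -> YES, starts with 'pre' (count: 1)
  'rewrite' -> no (count: 1)
  'run' -> no (count: 1)
  'disconnect' -> no (count: 1)
  'dislike' -> no (count: 1)
  'play' -> no (count: 1)
  'talk' -> no (count: 1)
  'redo' -> no (count: 1)
  'undo' -> no (count: 1)
  'preheat' -> YES, starts with 'pre' (count: 2)
Total with prefix 'pre': 2

2


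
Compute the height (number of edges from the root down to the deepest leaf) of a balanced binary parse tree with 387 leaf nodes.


In a balanced binary tree with n leaves the deepest leaf is ceil(log2(n)) edges below the root.
log2(387) = 8.5962
ceil(8.5962) = 9
height (edges) = 9

9


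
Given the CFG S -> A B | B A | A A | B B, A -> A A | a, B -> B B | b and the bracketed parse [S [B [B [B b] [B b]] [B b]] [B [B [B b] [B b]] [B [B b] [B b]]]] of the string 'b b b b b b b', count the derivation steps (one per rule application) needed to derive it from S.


Every bracketed nonterminal node [X ...] in the tree is produced by exactly one rule application.
Reading the tree off as a leftmost derivation:
  Step 1: S  =>  B B   (applied S -> B B)
  Step 2: B B  =>  B B B   (applied B -> B B)
  Step 3: B B B  =>  B B B B   (applied B -> B B)
  Step 4: B B B B  =>  b B B B   (applied B -> b)
  Step 5: b B B B  =>  b b B B   (applied B -> b)
  Step 6: b b B B  =>  b b b B   (applied B -> b)
  Step 7: b b b B  =>  b b b B B   (applied B -> B B)
  Step 8: b b b B B  =>  b b b B B B   (applied B -> B B)
  Step 9: b b b B B B  =>  b b b b B B   (applied B -> b)
  Step 10: b b b b B B  =>  b b b b b B   (applied B -> b)
  Step 11: b b b b b B  =>  b b b b b B B   (applied B -> B B)
  Step 12: b b b b b B B  =>  b b b b b b B   (applied B -> b)
  Step 13: b b b b b b B  =>  b b b b b b b   (applied B -> b)
Final yield: b b b b b b b
Total rewrite steps: 13

13


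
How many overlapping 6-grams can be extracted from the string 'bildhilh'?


String 'bildhilh' has length L = 8.
Number of overlapping n-grams = L - n + 1
Substituting: 8 - 6 + 1 = 3

3


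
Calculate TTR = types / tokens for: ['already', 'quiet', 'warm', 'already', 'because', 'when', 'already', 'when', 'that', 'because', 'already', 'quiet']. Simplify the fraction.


Tokens: 12
Unique types: ('already', 'because', 'quiet', 'that', 'warm', 'when') = 6
TTR = 6/12
Simplify: divide both by 6 -> 1/2
TTR = 1/2

1/2


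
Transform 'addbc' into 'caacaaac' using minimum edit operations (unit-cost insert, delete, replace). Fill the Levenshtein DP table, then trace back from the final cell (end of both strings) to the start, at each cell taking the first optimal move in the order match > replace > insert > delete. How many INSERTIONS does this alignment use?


Edit distance = 6. Backtracking from cell (5, 8) with preference match > replace > insert > delete,
then listing the resulting alignment 'addbc' -> 'caacaaac' left to right:
  Step 1: insert 'c' [insertion #1]
  Step 2: insert 'a' [insertion #2]
  Step 3: keep 'a'
  Step 4: insert 'c' [insertion #3]
  Step 5: replace d->a
  Step 6: replace d->a
  Step 7: replace b->a
  Step 8: keep 'c'
Total insertions: 3

3


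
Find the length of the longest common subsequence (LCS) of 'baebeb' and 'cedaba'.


DP table for LCS of 'baebeb' and 'cedaba':
       c  e  d  a  b  a
    0  0  0  0  0  0  0
  b 0  0  0  0  0  1  1
  a 0  0  0  0  1  1  2
  e 0  0  1  1  1  1  2
  b 0  0  1  1  1  2  2
  e 0  0  1  1  1  2  2
  b 0  0  1  1  1  2  2
LCS: 'ba'
LCS length = 2

2


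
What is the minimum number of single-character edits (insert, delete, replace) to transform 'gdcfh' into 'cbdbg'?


Building DP table for s1='gdcfh' (len 5) and s2='cbdbg' (len 5):
       c  b  d  b  g
    0  1  2  3  4  5
  g 1  1  2  3  4  4
  d 2  2  2  2  3  4
  c 3  2  3  3  3  4
  f 4  3  3  4  4  4
  h 5  4  4  4  5  5
Edit distance = dp[5][5] = 5

5


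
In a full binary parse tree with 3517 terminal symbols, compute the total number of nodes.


Leaf nodes (terminals): 3517
Internal nodes = n - 1 = 3517 - 1 = 3516
Total = leaves + internal = 3517 + 3516 = 7033

7033


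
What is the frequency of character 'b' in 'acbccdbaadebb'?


Scanning 'acbccdbaadebb' for 'b':
  Position 2: 'b' -> MATCH (count: 1)
  Position 6: 'b' -> MATCH (count: 2)
  Position 11: 'b' -> MATCH (count: 3)
  Position 12: 'b' -> MATCH (count: 4)
Total occurrences of 'b': 4

4


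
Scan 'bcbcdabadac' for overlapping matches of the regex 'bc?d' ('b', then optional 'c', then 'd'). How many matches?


Pattern: bc?d means 'b', then optional 'c', then 'd'.
Scanning 'bcbcdabadac' position-by-position:
  Pos 0: window 'bcb' -> no
  Pos 1: window 'cbc' -> no
  Pos 2: window 'bcd' -> MATCH
  Pos 3: window 'cda' -> no
  Pos 4: window 'dab' -> no
  Pos 5: window 'aba' -> no
  Pos 6: window 'bad' -> no
  Pos 7: window 'ada' -> no
  Pos 8: window 'dac' -> no
  Pos 9: window 'ac' -> no
  Pos 10: window 'c' -> no
Total matches: 1

1


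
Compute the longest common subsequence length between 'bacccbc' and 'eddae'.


DP table for LCS of 'bacccbc' and 'eddae':
       e  d  d  a  e
    0  0  0  0  0  0
  b 0  0  0  0  0  0
  a 0  0  0  0  1  1
  c 0  0  0  0  1  1
  c 0  0  0  0  1  1
  c 0  0  0  0  1  1
  b 0  0  0  0  1  1
  c 0  0  0  0  1  1
LCS: 'a'
LCS length = 1

1


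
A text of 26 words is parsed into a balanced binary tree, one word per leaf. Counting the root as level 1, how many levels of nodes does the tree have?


In a balanced binary tree with n leaves the deepest leaf is ceil(log2(n)) edges below the root,
so counting node levels inclusive of root and leaves gives ceil(log2(n)) + 1 levels.
log2(26) = 4.7004
ceil(4.7004) = 5
levels = 5 + 1 = 6

6


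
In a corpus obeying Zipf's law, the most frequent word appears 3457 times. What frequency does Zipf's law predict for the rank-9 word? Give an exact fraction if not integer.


Zipf's law: freq(rank) = f1 / rank
f1 = 3457, rank = 9
freq = 3457 / 9
GCD(3457, 9) = 1
Simplified: 3457/9

3457/9


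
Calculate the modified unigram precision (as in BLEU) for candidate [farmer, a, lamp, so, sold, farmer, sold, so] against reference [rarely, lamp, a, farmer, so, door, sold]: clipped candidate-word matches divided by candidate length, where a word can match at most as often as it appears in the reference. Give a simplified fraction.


Reference word counts: {'a': 1, 'door': 1, 'farmer': 1, 'lamp': 1, 'rarely': 1, 'so': 1, 'sold': 1}
Checking each candidate word (with clipping):
  'farmer' -> in reference (ref count 1, used 1/1) -> match (matches: 1)
  'a' -> in reference (ref count 1, used 1/1) -> match (matches: 2)
  'lamp' -> in reference (ref count 1, used 1/1) -> match (matches: 3)
  'so' -> in reference (ref count 1, used 1/1) -> match (matches: 4)
  'sold' -> in reference (ref count 1, used 1/1) -> match (matches: 5)
  'farmer' -> ref count 1 already used up (1/1) -> clipped, no match (matches: 5)
  'sold' -> ref count 1 already used up (1/1) -> clipped, no match (matches: 5)
  'so' -> ref count 1 already used up (1/1) -> clipped, no match (matches: 5)
Clipped matches: 5, Candidate length: 8
Precision = 5/8

5/8


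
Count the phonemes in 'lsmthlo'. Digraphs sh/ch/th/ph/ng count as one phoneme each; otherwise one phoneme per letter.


Parsing 'lsmthlo' greedily, digraphs first:
  'l' -> consonant phoneme (phonemes so far: 1)
  's' -> consonant phoneme (phonemes so far: 2)
  'm' -> consonant phoneme (phonemes so far: 3)
  'th' -> digraph (1 consonant phoneme) (phonemes so far: 4)
  'l' -> consonant phoneme (phonemes so far: 5)
  'o' -> vowel phoneme (phonemes so far: 6)
Total phonemes: 6

6


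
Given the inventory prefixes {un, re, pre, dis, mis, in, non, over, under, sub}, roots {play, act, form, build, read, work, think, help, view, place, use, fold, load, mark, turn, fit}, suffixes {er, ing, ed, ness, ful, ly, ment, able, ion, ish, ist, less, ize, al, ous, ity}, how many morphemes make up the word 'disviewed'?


Segmenting 'disviewed' against the inventory:
  'dis' -> prefix (morpheme 1)
  'view' -> root (morpheme 2)
  'ed' -> suffix (morpheme 3)
Total morphemes: 3

3


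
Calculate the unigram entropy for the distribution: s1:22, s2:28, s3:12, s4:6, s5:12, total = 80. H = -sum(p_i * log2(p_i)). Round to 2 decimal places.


Computing entropy H = -sum(p_i * log2(p_i)):
  s1: p = 22/80 = 0.2750, -p*log2(p) = 0.5122
  s2: p = 28/80 = 0.3500, -p*log2(p) = 0.5301
  s3: p = 12/80 = 0.1500, -p*log2(p) = 0.4105
  s4: p = 6/80 = 0.0750, -p*log2(p) = 0.2803
  s5: p = 12/80 = 0.1500, -p*log2(p) = 0.4105
H = sum of terms = 2.1436
Rounded to 2 decimals: 2.14

2.14


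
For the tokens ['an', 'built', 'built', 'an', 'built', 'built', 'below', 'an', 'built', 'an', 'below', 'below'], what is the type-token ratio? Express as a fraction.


Tokens: 12
Unique types: ('an', 'below', 'built') = 3
TTR = 3/12
Simplify: divide both by 3 -> 1/4
TTR = 1/4

1/4


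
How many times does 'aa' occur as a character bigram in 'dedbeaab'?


Scanning 'dedbeaab' for bigram 'aa':
  Position 0: 'de' -> no
  Position 1: 'ed' -> no
  Position 2: 'db' -> no
  Position 3: 'be' -> no
  Position 4: 'ea' -> no
  Position 5: 'aa' -> MATCH
  Position 6: 'ab' -> no
Total matches: 1

1


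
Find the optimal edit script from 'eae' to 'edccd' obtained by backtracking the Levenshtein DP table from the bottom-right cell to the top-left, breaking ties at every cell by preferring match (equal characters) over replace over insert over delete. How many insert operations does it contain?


Edit distance = 4. Backtracking from cell (3, 5) with preference match > replace > insert > delete,
then listing the resulting alignment 'eae' -> 'edccd' left to right:
  Step 1: keep 'e'
  Step 2: insert 'd' [insertion #1]
  Step 3: insert 'c' [insertion #2]
  Step 4: replace a->c
  Step 5: replace e->d
Total insertions: 2

2


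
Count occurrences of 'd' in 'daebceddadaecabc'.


Scanning 'daebceddadaecabc' for 'd':
  Position 0: 'd' -> MATCH (count: 1)
  Position 6: 'd' -> MATCH (count: 2)
  Position 7: 'd' -> MATCH (count: 3)
  Position 9: 'd' -> MATCH (count: 4)
Total occurrences of 'd': 4

4


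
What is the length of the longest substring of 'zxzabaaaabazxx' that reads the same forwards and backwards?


Scanning 'zxzabaaaabazxx' for palindromic substrings.
Substring at positions 1-12: 'xzabaaaabazx'.
Check: reverse('xzabaaaabazx') = 'xzabaaaabazx' -> palindrome confirmed.
Neighbouring characters ('z' / 'x') break symmetry, so it cannot extend further.
No longer palindromic substring exists; longest length = 12

12


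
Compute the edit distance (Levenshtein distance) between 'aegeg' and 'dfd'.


Building DP table for s1='aegeg' (len 5) and s2='dfd' (len 3):
       d  f  d
    0  1  2  3
  a 1  1  2  3
  e 2  2  2  3
  g 3  3  3  3
  e 4  4  4  4
  g 5  5  5  5
Edit distance = dp[5][3] = 5

5


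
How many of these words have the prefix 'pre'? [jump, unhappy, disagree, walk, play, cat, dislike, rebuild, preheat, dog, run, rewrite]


Checking each word for prefix 'pre':
  'jump' -> no (count: 0)
  'unhappy' -> no (count: 0)
  'disagree' -> no (count: 0)
  'walk' -> no (count: 0)
  'play' -> no (count: 0)
  'cat' -> no (count: 0)
  'dislike' -> no (count: 0)
  'rebuild' -> no (count: 0)
  'preheat' -> YES, starts with 'pre' (count: 1)
  'dog' -> no (count: 1)
  'run' -> no (count: 1)
  'rewrite' -> no (count: 1)
Total with prefix 'pre': 1

1


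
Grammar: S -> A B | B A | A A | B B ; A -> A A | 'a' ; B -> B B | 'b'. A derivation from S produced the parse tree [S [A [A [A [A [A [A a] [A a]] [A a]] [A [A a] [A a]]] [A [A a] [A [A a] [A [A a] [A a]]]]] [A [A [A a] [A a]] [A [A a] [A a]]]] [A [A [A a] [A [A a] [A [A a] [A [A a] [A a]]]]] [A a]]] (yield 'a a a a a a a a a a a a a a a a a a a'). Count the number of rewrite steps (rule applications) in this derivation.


Every bracketed nonterminal node [X ...] in the tree is produced by exactly one rule application.
Reading the tree off as a leftmost derivation:
  Step 1: S  =>  A A   (applied S -> A A)
  Step 2: A A  =>  A A A   (applied A -> A A)
  Step 3: A A A  =>  A A A A   (applied A -> A A)
  Step 4: A A A A  =>  A A A A A   (applied A -> A A)
  Step 5: A A A A A  =>  A A A A A A   (applied A -> A A)
  Step 6: A A A A A A  =>  A A A A A A A   (applied A -> A A)
  Step 7: A A A A A A A  =>  a A A A A A A   (applied A -> a)
  Step 8: a A A A A A A  =>  a a A A A A A   (applied A -> a)
  Step 9: a a A A A A A  =>  a a a A A A A   (applied A -> a)
  Step 10: a a a A A A A  =>  a a a A A A A A   (applied A -> A A)
  Step 11: a a a A A A A A  =>  a a a a A A A A   (applied A -> a)
  Step 12: a a a a A A A A  =>  a a a a a A A A   (applied A -> a)
  Step 13: a a a a a A A A  =>  a a a a a A A A A   (applied A -> A A)
  Step 14: a a a a a A A A A  =>  a a a a a a A A A   (applied A -> a)
  Step 15: a a a a a a A A A  =>  a a a a a a A A A A   (applied A -> A A)
  Step 16: a a a a a a A A A A  =>  a a a a a a a A A A   (applied A -> a)
  Step 17: a a a a a a a A A A  =>  a a a a a a a A A A A   (applied A -> A A)
  Step 18: a a a a a a a A A A A  =>  a a a a a a a a A A A   (applied A -> a)
  Step 19: a a a a a a a a A A A  =>  a a a a a a a a a A A   (applied A -> a)
  Step 20: a a a a a a a a a A A  =>  a a a a a a a a a A A A   (applied A -> A A)
  Step 21: a a a a a a a a a A A A  =>  a a a a a a a a a A A A A   (applied A -> A A)
  Step 22: a a a a a a a a a A A A A  =>  a a a a a a a a a a A A A   (applied A -> a)
  Step 23: a a a a a a a a a a A A A  =>  a a a a a a a a a a a A A   (applied A -> a)
  Step 24: a a a a a a a a a a a A A  =>  a a a a a a a a a a a A A A   (applied A -> A A)
  Step 25: a a a a a a a a a a a A A A  =>  a a a a a a a a a a a a A A   (applied A -> a)
  Step 26: a a a a a a a a a a a a A A  =>  a a a a a a a a a a a a a A   (applied A -> a)
  Step 27: a a a a a a a a a a a a a A  =>  a a a a a a a a a a a a a A A   (applied A -> A A)
  Step 28: a a a a a a a a a a a a a A A  =>  a a a a a a a a a a a a a A A A   (applied A -> A A)
  Step 29: a a a a a a a a a a a a a A A A  =>  a a a a a a a a a a a a a a A A   (applied A -> a)
  Step 30: a a a a a a a a a a a a a a A A  =>  a a a a a a a a a a a a a a A A A   (applied A -> A A)
  Step 31: a a a a a a a a a a a a a a A A A  =>  a a a a a a a a a a a a a a a A A   (applied A -> a)
  Step 32: a a a a a a a a a a a a a a a A A  =>  a a a a a a a a a a a a a a a A A A   (applied A -> A A)
  Step 33: a a a a a a a a a a a a a a a A A A  =>  a a a a a a a a a a a a a a a a A A   (applied A -> a)
  Step 34: a a a a a a a a a a a a a a a a A A  =>  a a a a a a a a a a a a a a a a A A A   (applied A -> A A)
  Step 35: a a a a a a a a a a a a a a a a A A A  =>  a a a a a a a a a a a a a a a a a A A   (applied A -> a)
  Step 36: a a a a a a a a a a a a a a a a a A A  =>  a a a a a a a a a a a a a a a a a a A   (applied A -> a)
  Step 37: a a a a a a a a a a a a a a a a a a A  =>  a a a a a a a a a a a a a a a a a a a   (applied A -> a)
Final yield: a a a a a a a a a a a a a a a a a a a
Total rewrite steps: 37

37
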